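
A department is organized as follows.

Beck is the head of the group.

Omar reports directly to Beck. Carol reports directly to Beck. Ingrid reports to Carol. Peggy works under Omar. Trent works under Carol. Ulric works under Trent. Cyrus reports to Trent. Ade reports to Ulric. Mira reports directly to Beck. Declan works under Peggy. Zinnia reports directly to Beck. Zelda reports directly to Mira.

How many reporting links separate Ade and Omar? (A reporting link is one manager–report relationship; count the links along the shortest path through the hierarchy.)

5

Ade is 4 levels below Beck, and Omar is 1 level below Beck (their lowest common manager). The shortest path runs up from Ade to Beck and back down to Omar: 4 + 1 = 5 links.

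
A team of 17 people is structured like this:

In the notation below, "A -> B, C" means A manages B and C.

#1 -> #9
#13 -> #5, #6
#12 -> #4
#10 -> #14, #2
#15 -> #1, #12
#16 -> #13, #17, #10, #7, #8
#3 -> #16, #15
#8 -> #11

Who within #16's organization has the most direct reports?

Direct-report counts within #16's organization: #16 has 5; #8 has 1; #10 has 2; #13 has 2. The largest is 5, held by #16.

#16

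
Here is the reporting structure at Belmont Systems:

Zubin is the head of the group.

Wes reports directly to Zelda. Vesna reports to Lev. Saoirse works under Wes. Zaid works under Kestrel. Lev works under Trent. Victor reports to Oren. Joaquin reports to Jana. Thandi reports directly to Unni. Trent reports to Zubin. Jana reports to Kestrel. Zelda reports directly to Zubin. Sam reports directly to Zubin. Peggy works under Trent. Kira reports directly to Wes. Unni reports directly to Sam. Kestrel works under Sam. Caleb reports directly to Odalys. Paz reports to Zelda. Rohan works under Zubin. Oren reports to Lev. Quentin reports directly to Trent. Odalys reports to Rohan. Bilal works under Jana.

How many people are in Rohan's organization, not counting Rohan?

2

Rohan directly manages Odalys. Under Odalys: Caleb (1). That's 2 in total.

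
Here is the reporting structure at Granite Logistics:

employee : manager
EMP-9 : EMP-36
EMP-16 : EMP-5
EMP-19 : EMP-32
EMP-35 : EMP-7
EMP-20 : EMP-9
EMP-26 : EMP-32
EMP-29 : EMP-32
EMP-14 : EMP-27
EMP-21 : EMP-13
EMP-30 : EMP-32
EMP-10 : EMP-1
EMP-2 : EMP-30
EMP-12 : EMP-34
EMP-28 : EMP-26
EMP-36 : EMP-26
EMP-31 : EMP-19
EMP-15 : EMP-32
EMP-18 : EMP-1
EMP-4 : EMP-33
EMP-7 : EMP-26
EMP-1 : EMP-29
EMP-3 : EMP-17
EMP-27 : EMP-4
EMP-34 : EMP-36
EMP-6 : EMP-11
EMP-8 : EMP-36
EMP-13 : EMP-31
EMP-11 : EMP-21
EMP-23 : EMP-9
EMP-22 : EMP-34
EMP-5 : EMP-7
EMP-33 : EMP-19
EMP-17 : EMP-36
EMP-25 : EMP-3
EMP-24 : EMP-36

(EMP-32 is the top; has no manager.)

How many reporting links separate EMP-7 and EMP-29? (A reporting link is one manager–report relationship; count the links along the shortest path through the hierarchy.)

EMP-7 is 2 levels below EMP-32, and EMP-29 is 1 level below EMP-32 (their lowest common manager). The shortest path runs up from EMP-7 to EMP-32 and back down to EMP-29: 2 + 1 = 3 links.

3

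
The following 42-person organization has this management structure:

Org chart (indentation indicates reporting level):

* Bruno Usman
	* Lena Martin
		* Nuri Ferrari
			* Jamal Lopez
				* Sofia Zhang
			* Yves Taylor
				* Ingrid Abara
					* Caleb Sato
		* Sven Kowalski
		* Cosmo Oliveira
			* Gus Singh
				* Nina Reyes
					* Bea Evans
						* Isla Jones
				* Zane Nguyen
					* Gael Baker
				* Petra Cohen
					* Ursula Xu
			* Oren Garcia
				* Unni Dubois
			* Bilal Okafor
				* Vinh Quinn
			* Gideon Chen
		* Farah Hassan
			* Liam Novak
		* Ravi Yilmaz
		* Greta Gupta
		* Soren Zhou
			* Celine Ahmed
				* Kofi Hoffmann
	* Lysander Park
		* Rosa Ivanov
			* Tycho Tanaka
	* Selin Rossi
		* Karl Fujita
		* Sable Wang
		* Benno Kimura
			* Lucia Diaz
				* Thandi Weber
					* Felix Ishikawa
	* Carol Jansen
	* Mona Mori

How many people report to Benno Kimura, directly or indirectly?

3

Benno Kimura directly manages Lucia Diaz. Under Lucia Diaz: Thandi Weber, Felix Ishikawa (2). That's 3 in total.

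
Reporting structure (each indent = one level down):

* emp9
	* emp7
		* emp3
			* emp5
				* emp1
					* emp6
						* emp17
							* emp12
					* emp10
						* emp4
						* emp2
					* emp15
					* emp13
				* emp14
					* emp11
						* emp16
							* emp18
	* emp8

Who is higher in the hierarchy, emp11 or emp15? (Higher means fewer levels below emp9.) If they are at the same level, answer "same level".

same level

Both emp11 and emp15 are 5 levels below emp9.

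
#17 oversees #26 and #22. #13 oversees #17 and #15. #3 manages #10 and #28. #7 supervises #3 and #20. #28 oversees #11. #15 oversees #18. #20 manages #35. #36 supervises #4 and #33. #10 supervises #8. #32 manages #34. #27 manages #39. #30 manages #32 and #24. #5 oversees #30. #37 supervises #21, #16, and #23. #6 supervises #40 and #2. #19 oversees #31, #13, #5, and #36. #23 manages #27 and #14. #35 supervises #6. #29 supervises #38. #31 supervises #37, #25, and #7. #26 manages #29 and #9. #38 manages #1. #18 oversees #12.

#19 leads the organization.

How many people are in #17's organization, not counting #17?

6

#17 directly manages #26, #22. Under #26: #9, #29, #38, #1 (4). #22 has no reports. So #17's organization is 2 direct reports plus everyone under them: 5 + 1 = 6.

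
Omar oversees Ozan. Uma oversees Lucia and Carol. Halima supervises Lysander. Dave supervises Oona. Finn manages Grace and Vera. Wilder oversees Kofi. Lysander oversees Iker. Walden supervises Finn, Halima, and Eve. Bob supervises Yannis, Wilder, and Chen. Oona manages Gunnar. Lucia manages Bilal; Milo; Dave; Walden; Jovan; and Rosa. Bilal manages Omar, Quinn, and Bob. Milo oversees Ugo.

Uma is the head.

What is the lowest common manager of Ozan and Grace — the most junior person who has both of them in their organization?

Lucia

Ozan's chain of managers is Omar, Bilal, Lucia, Uma. Grace's chain of managers is Finn, Walden, Lucia, Uma. The first manager that appears in both chains is Lucia.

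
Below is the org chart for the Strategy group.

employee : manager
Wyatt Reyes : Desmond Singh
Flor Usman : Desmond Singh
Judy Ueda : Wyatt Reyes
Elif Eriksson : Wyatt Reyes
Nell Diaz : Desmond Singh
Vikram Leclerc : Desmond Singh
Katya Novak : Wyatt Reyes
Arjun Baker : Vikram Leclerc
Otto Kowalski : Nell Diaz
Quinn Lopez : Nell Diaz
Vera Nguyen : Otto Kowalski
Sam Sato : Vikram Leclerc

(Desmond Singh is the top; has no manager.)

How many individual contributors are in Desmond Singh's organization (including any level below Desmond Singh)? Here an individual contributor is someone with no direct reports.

The people in Desmond Singh's organization with no one reporting to them are Sam Sato, Arjun Baker, Quinn Lopez, Vera Nguyen, Flor Usman, Katya Novak, Elif Eriksson, Judy Ueda. That is 8.

8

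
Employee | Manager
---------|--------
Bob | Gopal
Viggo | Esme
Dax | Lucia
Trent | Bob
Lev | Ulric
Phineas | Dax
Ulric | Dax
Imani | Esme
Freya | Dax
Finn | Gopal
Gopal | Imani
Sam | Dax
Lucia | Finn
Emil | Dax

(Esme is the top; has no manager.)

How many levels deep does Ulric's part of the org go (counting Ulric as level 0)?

The longest chain under Ulric runs Ulric → Lev, which is 1 level below Ulric.

1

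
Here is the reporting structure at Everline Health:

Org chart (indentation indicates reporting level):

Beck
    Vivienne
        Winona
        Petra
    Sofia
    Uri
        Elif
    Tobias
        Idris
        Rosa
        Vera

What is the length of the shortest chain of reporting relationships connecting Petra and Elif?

Petra is 2 levels below Beck, and Elif is 2 levels below Beck (their lowest common manager). The shortest path runs up from Petra to Beck and back down to Elif: 2 + 2 = 4 links.

4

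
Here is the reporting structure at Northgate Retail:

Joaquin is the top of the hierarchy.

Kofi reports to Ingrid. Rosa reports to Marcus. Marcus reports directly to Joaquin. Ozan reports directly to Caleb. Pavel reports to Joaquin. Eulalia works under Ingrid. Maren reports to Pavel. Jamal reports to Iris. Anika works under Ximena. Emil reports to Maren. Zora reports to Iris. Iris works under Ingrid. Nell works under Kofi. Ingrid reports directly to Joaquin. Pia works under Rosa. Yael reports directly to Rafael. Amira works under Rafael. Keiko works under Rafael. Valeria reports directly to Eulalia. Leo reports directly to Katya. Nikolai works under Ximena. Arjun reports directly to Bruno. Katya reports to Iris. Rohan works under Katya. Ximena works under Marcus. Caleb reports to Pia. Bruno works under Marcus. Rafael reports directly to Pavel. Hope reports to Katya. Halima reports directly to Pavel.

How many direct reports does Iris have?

Iris directly manages Katya, Zora, Jamal. That is 3 direct reports.

3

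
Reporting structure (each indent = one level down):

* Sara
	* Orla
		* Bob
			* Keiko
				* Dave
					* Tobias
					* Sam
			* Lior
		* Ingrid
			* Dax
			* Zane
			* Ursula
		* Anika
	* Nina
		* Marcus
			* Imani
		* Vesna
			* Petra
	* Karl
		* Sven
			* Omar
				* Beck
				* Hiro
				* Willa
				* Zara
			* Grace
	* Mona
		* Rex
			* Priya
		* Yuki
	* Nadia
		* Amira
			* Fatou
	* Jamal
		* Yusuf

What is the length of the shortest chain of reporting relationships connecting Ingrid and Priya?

5

Ingrid is 2 levels below Sara, and Priya is 3 levels below Sara (their lowest common manager). The shortest path runs up from Ingrid to Sara and back down to Priya: 2 + 3 = 5 links.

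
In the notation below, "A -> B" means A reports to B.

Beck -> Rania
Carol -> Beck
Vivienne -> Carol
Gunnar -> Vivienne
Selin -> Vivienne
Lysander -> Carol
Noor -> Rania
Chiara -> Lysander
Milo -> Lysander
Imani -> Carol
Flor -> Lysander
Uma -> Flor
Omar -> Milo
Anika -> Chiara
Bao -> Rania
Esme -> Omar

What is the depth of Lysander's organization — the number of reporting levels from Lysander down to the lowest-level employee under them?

The longest chain under Lysander runs Lysander → Milo → Omar → Esme, which is 3 levels below Lysander.

3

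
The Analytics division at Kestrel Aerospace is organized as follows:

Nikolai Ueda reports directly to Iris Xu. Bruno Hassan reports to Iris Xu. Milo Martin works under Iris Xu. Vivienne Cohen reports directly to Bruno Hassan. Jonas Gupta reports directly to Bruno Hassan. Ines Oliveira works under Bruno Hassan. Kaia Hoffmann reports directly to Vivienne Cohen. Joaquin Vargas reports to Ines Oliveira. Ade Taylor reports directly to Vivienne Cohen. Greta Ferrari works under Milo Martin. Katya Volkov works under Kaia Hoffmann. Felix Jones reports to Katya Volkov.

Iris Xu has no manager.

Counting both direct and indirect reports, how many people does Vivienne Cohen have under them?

Vivienne Cohen directly manages Kaia Hoffmann, Ade Taylor. Under Kaia Hoffmann: Katya Volkov, Felix Jones (2). Ade Taylor has no reports. So Vivienne Cohen's organization is 2 direct reports plus everyone under them: 3 + 1 = 4.

4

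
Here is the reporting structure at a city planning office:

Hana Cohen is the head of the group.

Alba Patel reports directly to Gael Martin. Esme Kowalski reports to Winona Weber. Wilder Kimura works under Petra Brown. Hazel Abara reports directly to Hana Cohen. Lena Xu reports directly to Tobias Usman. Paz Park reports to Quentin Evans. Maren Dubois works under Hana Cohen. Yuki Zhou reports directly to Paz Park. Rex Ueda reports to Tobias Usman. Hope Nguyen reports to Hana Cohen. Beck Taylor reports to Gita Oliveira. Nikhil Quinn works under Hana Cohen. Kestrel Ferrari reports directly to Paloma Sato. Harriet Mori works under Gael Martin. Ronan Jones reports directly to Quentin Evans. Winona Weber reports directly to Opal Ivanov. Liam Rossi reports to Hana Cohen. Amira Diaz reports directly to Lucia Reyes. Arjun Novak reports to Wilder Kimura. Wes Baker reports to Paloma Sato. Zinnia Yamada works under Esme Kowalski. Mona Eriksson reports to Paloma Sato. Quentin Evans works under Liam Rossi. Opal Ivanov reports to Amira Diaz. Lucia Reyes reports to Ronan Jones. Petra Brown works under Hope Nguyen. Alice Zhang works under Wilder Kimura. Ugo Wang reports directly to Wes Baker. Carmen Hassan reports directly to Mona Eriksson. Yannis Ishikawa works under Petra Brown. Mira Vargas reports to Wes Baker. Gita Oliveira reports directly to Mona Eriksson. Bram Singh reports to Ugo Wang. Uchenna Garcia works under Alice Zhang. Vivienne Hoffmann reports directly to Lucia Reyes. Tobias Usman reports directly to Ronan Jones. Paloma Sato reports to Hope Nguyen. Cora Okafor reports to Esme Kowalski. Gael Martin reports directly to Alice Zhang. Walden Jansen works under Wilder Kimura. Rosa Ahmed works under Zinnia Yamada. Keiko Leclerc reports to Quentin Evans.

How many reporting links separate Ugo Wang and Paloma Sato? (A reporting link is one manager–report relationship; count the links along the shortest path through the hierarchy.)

Ugo Wang is in Paloma Sato's organization: the chain from Ugo Wang up to Paloma Sato is Ugo Wang → Wes Baker → Paloma Sato, which is 2 links.

2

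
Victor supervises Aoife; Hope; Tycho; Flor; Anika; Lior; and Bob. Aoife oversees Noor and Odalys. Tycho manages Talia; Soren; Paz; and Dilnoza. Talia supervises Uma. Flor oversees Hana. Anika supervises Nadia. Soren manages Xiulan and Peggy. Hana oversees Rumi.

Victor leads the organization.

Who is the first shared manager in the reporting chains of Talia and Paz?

Talia's chain of managers is Tycho, Victor. Paz's chain of managers is Tycho, Victor. The first manager that appears in both chains is Tycho.

Tycho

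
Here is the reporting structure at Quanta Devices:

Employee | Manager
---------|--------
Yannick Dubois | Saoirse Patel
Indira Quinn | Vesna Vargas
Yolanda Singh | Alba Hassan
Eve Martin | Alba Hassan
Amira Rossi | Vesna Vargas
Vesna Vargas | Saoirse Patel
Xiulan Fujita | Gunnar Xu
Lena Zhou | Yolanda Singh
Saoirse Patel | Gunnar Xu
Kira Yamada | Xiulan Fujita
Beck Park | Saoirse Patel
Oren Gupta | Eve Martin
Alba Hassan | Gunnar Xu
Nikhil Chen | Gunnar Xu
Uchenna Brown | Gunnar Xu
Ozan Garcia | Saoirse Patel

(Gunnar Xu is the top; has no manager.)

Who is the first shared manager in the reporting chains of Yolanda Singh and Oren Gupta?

Yolanda Singh's chain of managers is Alba Hassan, Gunnar Xu. Oren Gupta's chain of managers is Eve Martin, Alba Hassan, Gunnar Xu. The first manager that appears in both chains is Alba Hassan.

Alba Hassan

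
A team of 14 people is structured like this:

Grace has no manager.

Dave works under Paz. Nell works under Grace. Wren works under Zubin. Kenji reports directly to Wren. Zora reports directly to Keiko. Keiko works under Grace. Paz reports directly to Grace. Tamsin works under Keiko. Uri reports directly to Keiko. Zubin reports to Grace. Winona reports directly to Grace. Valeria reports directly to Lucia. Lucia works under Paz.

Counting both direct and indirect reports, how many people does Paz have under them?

3

Paz directly manages Lucia, Dave. Under Lucia: Valeria (1). Dave has no reports. So Paz's organization is 2 direct reports plus everyone under them: 2 + 1 = 3.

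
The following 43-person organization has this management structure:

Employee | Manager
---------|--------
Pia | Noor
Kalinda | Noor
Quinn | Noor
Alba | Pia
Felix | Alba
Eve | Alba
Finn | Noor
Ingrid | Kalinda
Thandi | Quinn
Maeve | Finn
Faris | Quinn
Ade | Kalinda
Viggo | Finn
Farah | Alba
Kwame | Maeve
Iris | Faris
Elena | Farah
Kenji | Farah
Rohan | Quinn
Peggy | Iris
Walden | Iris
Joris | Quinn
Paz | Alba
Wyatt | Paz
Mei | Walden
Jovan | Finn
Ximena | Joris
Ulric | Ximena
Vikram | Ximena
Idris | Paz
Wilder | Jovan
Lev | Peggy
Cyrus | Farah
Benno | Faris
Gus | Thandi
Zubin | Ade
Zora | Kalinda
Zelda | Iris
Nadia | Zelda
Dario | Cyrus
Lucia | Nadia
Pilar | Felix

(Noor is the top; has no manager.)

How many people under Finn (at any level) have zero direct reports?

3

The people in Finn's organization with no one reporting to them are Wilder, Viggo, Kwame. That is 3.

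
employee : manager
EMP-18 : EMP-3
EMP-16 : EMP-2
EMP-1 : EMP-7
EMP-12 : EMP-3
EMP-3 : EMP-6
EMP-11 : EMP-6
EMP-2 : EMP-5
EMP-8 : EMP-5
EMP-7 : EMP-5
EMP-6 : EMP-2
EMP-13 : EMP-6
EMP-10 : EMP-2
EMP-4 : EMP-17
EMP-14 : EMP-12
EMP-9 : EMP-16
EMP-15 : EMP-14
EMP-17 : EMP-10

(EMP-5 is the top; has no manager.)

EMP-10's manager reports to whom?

EMP-10 reports to EMP-2, and EMP-2 reports to EMP-5. So EMP-10's skip-level manager is EMP-5.

EMP-5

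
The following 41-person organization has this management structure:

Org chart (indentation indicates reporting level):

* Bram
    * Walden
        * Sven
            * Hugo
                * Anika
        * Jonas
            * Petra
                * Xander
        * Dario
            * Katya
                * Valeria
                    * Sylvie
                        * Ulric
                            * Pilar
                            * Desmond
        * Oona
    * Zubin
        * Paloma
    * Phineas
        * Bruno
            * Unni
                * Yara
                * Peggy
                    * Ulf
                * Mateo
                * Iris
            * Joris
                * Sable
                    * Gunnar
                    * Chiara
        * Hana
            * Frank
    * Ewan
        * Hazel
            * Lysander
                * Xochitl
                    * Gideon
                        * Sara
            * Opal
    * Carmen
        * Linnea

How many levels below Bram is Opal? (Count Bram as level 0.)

Chain from Opal up to Bram: Opal → Hazel → Ewan → Bram. That is 3 steps up, so Opal is 3 levels below Bram.

3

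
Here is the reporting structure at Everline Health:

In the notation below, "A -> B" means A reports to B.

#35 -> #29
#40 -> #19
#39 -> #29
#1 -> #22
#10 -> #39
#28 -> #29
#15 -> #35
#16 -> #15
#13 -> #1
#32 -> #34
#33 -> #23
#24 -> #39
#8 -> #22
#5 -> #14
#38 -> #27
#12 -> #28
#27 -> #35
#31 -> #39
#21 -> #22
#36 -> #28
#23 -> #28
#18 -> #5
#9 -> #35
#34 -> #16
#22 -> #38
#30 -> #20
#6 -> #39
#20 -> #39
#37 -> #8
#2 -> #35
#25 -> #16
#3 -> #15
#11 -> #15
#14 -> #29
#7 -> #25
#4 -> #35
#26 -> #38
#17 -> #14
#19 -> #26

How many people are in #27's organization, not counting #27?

10

#27 directly manages #38. Under #38: #22, #8, #37, #1, #13, #21, #26, #19, #40 (9). That's 10 in total.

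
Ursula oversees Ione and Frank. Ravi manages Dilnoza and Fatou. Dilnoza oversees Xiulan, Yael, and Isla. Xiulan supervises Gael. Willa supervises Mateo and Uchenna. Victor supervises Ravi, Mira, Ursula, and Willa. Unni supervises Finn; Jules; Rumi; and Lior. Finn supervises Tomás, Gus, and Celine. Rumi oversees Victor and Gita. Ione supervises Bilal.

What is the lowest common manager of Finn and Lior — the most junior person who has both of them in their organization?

Unni

Finn's chain of managers is Unni. Lior's chain of managers is Unni. The first manager that appears in both chains is Unni.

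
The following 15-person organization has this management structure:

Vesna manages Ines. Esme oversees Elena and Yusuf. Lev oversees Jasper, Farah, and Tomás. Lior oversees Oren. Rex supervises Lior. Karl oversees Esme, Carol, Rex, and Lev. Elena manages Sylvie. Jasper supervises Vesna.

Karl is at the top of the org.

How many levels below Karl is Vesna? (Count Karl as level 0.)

3

Chain from Vesna up to Karl: Vesna → Jasper → Lev → Karl. That is 3 steps up, so Vesna is 3 levels below Karl.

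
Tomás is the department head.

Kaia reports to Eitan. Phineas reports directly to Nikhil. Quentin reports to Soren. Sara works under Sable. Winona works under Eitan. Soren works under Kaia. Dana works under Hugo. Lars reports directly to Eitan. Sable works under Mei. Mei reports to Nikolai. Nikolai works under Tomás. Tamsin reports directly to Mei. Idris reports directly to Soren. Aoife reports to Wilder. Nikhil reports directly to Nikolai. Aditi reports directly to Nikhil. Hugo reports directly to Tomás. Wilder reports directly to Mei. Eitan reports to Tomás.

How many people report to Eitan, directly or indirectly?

6

Eitan directly manages Winona, Kaia, Lars. Winona has no reports. Under Kaia: Soren, Idris, Quentin (3). Lars has no reports. So Eitan's organization is 3 direct reports plus everyone under them: 1 + 4 + 1 = 6.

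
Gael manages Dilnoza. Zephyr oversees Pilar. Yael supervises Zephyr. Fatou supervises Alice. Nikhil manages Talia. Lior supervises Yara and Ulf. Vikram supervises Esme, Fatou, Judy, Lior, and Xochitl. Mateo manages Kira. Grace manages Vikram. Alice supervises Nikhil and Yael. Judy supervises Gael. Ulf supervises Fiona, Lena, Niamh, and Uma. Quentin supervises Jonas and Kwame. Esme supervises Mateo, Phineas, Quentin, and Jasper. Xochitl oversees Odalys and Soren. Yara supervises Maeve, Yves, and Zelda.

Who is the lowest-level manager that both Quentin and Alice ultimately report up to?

Vikram

Quentin's chain of managers is Esme, Vikram, Grace. Alice's chain of managers is Fatou, Vikram, Grace. The first manager that appears in both chains is Vikram.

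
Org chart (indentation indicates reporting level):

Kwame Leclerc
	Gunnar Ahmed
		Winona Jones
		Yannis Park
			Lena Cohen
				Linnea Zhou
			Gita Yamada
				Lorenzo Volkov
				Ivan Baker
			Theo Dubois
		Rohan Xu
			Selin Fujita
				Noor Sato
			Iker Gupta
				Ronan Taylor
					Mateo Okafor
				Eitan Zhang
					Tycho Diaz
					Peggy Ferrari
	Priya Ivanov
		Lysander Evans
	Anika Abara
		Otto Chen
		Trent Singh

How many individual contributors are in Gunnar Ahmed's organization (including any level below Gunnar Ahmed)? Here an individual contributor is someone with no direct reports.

9

The people in Gunnar Ahmed's organization with no one reporting to them are Peggy Ferrari, Tycho Diaz, Mateo Okafor, Noor Sato, Theo Dubois, Ivan Baker, Lorenzo Volkov, Linnea Zhou, Winona Jones. That is 9.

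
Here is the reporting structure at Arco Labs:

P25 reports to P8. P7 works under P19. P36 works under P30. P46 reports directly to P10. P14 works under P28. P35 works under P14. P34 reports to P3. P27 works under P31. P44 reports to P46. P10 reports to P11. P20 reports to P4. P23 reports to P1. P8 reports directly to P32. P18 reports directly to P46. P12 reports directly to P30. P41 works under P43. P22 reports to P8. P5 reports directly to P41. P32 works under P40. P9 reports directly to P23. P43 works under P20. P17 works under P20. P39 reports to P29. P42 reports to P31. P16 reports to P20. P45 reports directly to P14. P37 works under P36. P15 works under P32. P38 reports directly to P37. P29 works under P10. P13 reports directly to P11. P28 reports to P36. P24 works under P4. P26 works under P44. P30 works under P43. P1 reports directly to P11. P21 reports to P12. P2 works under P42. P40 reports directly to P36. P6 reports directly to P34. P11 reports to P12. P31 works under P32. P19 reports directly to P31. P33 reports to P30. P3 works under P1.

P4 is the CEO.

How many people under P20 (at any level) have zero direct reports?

20

The people in P20's organization with no one reporting to them are P16, P17, P5, P33, P38, P35, P45, P15, P27, P2, P7, P22, P25, P21, P6, P9, P13, P39, P18, P26. That is 20.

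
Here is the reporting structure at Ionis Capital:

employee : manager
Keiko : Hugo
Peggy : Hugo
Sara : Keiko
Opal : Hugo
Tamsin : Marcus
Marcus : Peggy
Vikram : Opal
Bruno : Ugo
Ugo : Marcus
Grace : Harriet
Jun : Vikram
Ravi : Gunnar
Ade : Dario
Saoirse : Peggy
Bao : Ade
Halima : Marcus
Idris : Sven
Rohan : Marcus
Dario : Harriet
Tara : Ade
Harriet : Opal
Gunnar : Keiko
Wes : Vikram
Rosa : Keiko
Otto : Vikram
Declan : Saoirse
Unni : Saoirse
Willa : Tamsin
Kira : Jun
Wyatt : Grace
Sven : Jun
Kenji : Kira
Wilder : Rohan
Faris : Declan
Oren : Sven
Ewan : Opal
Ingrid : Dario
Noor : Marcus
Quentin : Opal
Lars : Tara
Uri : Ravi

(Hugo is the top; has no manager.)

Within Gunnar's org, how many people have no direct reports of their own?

1

The only person in Gunnar's organization with no one reporting to them is Uri. That is 1.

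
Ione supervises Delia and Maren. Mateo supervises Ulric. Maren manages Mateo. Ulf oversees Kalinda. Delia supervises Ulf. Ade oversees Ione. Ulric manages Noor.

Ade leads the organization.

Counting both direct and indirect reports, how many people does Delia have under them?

2

Delia directly manages Ulf. Under Ulf: Kalinda (1). That's 2 in total.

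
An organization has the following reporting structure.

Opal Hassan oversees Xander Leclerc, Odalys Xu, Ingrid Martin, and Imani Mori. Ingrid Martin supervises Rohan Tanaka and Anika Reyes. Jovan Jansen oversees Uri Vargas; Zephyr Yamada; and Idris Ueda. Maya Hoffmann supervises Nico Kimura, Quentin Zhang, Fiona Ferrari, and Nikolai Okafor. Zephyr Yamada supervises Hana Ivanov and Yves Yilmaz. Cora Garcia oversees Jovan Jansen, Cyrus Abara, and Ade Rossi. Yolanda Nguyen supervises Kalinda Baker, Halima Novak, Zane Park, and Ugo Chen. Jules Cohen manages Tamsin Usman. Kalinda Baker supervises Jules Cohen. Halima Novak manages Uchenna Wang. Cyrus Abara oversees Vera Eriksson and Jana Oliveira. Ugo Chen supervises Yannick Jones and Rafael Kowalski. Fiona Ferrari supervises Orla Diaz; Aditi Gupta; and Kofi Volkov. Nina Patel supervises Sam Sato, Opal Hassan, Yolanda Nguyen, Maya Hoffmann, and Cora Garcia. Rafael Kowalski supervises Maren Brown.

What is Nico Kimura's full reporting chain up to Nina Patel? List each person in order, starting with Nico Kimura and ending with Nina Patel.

Nico Kimura reports to Maya Hoffmann. Maya Hoffmann reports to Nina Patel. Nina Patel is at the top.

Nico Kimura -> Maya Hoffmann -> Nina Patel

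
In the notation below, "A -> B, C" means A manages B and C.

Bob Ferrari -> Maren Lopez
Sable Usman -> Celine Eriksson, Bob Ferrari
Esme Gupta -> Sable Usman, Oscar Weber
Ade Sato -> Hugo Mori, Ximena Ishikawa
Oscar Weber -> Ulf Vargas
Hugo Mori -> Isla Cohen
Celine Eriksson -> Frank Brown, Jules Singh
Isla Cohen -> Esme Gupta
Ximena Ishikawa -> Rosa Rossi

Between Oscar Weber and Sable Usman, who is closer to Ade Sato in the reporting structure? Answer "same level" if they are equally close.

same level

Both Oscar Weber and Sable Usman are 4 levels below Ade Sato.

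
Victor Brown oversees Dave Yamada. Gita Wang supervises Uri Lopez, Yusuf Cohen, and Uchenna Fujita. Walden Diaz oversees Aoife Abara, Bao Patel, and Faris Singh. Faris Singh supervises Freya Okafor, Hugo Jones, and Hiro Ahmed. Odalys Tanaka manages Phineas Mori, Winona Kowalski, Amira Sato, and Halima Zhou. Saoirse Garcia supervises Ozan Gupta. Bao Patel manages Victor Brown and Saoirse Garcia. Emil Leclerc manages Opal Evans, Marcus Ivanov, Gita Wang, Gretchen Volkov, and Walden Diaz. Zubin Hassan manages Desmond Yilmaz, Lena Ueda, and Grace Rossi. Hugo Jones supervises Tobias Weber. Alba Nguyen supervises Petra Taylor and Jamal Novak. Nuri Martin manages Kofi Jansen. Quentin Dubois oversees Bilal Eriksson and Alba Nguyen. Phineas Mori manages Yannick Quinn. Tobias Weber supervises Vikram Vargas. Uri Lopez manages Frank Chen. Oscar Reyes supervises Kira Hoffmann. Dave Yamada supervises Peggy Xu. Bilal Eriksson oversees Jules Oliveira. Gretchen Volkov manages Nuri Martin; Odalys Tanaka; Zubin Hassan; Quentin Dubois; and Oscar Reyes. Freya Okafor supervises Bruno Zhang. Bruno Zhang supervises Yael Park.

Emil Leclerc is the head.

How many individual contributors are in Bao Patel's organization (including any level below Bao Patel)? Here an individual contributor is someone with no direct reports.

The people in Bao Patel's organization with no one reporting to them are Ozan Gupta, Peggy Xu. That is 2.

2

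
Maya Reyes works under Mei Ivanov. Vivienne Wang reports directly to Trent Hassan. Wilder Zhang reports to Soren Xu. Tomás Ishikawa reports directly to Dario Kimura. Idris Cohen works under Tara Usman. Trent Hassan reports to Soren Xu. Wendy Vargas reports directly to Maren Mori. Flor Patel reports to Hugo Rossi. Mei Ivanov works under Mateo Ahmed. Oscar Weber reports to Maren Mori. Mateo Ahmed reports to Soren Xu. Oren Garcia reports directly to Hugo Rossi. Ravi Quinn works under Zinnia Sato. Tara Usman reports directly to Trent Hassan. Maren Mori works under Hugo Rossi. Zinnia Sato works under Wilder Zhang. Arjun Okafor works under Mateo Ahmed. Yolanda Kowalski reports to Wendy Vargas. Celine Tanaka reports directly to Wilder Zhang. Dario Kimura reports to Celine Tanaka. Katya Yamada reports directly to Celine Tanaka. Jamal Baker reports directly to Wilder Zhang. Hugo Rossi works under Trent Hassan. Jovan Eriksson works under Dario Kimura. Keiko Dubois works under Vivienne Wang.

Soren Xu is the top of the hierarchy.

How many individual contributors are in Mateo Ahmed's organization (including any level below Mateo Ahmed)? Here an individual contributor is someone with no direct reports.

The people in Mateo Ahmed's organization with no one reporting to them are Arjun Okafor, Maya Reyes. That is 2.

2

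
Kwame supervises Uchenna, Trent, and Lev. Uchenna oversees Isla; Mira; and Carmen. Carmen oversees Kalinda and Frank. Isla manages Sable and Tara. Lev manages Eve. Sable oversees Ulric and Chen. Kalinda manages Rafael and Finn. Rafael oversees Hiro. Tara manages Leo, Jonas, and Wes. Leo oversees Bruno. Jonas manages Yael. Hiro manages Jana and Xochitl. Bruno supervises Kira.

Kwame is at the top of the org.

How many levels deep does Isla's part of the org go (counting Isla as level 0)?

The longest chain under Isla runs Isla → Tara → Leo → Bruno → Kira, which is 4 levels below Isla.

4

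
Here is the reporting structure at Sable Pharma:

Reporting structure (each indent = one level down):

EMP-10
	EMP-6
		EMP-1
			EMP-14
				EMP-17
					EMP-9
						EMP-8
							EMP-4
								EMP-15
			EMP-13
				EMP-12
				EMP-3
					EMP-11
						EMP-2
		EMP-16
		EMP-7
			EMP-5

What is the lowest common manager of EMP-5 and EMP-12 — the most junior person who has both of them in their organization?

EMP-5's chain of managers is EMP-7, EMP-6, EMP-10. EMP-12's chain of managers is EMP-13, EMP-1, EMP-6, EMP-10. The first manager that appears in both chains is EMP-6.

EMP-6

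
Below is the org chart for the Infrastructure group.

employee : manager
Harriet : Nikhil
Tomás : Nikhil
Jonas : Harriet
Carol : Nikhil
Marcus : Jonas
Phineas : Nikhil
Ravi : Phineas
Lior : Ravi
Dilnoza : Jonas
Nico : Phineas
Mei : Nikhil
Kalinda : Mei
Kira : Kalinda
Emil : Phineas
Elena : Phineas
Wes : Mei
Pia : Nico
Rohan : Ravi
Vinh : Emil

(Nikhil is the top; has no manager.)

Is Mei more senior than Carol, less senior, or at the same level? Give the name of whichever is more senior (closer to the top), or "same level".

same level

Both Mei and Carol are 1 level below Nikhil.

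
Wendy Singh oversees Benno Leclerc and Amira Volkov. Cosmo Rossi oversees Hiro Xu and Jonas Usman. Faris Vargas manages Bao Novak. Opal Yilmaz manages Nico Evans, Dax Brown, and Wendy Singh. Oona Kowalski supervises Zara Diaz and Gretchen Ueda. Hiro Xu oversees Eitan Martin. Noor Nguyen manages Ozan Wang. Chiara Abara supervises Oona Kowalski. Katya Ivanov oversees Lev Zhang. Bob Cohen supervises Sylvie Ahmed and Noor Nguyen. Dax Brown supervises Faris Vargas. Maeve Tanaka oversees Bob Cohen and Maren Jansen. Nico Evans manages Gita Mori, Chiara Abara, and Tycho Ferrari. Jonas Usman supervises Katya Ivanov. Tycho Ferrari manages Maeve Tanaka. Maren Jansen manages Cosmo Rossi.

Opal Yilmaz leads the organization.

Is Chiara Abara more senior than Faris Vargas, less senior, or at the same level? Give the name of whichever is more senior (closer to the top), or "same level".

Both Chiara Abara and Faris Vargas are 2 levels below Opal Yilmaz.

same level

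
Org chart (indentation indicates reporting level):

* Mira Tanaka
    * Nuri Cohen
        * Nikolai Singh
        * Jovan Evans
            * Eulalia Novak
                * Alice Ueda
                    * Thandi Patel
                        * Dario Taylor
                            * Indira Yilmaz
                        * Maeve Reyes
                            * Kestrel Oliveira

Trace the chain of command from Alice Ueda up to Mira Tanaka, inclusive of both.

Alice Ueda -> Eulalia Novak -> Jovan Evans -> Nuri Cohen -> Mira Tanaka

Alice Ueda reports to Eulalia Novak. Eulalia Novak reports to Jovan Evans. Jovan Evans reports to Nuri Cohen. Nuri Cohen reports to Mira Tanaka. Mira Tanaka is at the top.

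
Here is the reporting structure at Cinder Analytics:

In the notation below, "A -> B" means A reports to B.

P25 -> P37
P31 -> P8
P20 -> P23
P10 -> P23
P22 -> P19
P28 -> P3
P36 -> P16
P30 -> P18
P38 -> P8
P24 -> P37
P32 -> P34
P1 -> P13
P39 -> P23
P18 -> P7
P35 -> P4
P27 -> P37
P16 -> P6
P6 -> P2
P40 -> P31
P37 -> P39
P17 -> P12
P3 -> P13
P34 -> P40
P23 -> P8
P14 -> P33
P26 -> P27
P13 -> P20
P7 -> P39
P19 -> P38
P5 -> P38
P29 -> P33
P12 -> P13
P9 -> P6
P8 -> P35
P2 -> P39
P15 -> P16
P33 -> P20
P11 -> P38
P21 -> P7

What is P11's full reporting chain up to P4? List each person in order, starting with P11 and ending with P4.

P11 reports to P38. P38 reports to P8. P8 reports to P35. P35 reports to P4. P4 is at the top.

P11 -> P38 -> P8 -> P35 -> P4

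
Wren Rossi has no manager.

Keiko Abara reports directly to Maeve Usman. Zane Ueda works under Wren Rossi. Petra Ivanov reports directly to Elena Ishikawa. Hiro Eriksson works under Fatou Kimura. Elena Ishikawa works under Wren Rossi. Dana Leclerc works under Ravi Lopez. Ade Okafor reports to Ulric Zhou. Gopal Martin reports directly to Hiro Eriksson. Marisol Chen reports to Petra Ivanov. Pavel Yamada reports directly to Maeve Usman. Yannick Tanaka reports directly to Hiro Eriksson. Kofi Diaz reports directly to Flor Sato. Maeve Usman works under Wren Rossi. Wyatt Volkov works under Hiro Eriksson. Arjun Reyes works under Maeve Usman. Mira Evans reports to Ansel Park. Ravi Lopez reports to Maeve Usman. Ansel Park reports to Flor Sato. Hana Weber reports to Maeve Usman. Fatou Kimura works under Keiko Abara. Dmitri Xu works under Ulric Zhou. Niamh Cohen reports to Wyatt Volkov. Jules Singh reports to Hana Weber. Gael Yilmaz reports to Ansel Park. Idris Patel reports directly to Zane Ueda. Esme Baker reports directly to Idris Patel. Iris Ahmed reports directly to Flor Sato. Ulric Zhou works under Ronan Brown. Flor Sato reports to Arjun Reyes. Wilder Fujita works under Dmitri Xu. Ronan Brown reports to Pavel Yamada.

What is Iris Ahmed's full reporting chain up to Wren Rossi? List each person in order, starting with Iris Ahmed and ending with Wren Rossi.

Iris Ahmed reports to Flor Sato. Flor Sato reports to Arjun Reyes. Arjun Reyes reports to Maeve Usman. Maeve Usman reports to Wren Rossi. Wren Rossi is at the top.

Iris Ahmed -> Flor Sato -> Arjun Reyes -> Maeve Usman -> Wren Rossi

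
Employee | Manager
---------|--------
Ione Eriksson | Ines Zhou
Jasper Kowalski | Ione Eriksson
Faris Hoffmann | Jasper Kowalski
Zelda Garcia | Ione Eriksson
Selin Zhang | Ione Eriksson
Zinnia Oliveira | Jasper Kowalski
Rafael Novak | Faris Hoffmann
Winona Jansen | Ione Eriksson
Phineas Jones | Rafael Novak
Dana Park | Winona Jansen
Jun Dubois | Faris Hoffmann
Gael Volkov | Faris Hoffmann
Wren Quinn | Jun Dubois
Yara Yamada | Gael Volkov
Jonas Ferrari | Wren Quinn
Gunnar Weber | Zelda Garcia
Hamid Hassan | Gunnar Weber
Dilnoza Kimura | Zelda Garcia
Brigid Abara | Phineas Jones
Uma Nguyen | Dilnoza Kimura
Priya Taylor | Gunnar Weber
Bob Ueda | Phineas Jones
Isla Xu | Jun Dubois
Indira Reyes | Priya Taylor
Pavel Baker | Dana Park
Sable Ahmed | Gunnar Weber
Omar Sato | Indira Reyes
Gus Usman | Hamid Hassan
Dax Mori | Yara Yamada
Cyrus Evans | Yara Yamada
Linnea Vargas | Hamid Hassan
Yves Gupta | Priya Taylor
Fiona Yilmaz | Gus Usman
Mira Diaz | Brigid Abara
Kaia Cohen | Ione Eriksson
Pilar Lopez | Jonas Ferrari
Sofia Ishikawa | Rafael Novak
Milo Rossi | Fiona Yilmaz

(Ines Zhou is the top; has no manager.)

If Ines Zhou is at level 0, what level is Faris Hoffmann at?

Chain from Faris Hoffmann up to Ines Zhou: Faris Hoffmann → Jasper Kowalski → Ione Eriksson → Ines Zhou. That is 3 steps up, so Faris Hoffmann is 3 levels below Ines Zhou.

3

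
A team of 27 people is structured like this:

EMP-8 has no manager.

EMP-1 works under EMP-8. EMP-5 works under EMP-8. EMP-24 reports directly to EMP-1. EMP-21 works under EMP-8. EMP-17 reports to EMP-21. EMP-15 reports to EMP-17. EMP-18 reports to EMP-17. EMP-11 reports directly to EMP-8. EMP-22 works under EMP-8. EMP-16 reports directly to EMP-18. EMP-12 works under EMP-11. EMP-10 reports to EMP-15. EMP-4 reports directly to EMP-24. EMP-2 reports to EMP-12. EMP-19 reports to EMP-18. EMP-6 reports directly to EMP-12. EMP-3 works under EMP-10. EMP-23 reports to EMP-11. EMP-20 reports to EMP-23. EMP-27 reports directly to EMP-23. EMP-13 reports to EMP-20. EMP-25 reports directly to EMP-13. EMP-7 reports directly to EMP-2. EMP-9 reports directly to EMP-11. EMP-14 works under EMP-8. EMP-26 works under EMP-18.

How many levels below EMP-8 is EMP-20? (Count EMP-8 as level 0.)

Chain from EMP-20 up to EMP-8: EMP-20 → EMP-23 → EMP-11 → EMP-8. That is 3 steps up, so EMP-20 is 3 levels below EMP-8.

3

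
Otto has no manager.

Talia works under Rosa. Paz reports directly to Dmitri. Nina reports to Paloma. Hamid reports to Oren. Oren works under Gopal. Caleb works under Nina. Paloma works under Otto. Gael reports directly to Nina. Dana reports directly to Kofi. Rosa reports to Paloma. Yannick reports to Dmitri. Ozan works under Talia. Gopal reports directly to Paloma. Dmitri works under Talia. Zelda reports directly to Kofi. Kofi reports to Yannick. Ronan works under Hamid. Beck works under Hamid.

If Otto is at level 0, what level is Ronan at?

5

Chain from Ronan up to Otto: Ronan → Hamid → Oren → Gopal → Paloma → Otto. That is 5 steps up, so Ronan is 5 levels below Otto.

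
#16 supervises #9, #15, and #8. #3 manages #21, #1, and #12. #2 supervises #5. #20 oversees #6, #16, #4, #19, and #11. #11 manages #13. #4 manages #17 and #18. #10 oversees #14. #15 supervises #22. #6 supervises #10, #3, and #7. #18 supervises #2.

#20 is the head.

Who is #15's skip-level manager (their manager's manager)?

#20

#15 reports to #16, and #16 reports to #20. So #15's skip-level manager is #20.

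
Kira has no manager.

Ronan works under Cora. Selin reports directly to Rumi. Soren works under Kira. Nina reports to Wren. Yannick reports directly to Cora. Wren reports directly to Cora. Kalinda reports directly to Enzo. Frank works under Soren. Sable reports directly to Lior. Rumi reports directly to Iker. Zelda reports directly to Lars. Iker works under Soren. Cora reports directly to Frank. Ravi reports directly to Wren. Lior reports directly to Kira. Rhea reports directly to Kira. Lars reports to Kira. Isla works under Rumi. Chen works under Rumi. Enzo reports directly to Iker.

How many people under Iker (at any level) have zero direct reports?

The people in Iker's organization with no one reporting to them are Kalinda, Chen, Isla, Selin. That is 4.

4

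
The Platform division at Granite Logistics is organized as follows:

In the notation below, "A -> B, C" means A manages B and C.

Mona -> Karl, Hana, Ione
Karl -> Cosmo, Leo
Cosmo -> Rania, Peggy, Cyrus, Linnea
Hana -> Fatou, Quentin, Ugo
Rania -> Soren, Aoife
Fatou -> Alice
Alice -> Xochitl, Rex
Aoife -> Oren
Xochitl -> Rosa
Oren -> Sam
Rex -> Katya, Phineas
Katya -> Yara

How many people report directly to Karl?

Karl directly manages Cosmo, Leo. That is 2 direct reports.

2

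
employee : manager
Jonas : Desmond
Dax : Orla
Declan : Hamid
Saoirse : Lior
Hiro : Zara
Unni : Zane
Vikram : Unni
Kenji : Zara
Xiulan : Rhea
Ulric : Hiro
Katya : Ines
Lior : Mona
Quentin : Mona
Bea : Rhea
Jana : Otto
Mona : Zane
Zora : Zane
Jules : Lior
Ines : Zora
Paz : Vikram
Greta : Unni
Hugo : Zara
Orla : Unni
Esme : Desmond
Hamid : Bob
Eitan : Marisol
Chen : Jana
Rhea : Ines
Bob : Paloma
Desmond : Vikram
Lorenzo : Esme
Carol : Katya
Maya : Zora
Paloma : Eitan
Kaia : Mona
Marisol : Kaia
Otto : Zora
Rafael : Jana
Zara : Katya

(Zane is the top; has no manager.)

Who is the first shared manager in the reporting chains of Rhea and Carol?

Rhea's chain of managers is Ines, Zora, Zane. Carol's chain of managers is Katya, Ines, Zora, Zane. The first manager that appears in both chains is Ines.

Ines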